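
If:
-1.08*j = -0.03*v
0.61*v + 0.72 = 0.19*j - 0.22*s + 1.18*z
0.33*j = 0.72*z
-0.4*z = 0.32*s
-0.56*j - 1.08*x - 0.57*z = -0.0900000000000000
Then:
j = -0.03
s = 0.02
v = -1.23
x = 0.11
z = -0.02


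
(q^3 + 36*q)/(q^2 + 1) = q*(q^2 + 36)/(q^2 + 1)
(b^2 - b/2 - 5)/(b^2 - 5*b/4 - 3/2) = 2*(-2*b^2 + b + 10)/(-4*b^2 + 5*b + 6)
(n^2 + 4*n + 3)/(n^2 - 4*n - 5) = (n + 3)/(n - 5)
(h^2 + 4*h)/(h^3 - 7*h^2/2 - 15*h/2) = 2*(h + 4)/(2*h^2 - 7*h - 15)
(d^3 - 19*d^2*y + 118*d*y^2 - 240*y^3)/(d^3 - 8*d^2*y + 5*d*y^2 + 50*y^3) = (-d^2 + 14*d*y - 48*y^2)/(-d^2 + 3*d*y + 10*y^2)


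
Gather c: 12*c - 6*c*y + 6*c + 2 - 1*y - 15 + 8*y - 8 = c*(18 - 6*y) + 7*y - 21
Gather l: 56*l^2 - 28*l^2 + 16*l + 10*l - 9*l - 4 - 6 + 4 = 28*l^2 + 17*l - 6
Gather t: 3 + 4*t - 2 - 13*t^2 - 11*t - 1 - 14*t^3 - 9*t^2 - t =-14*t^3 - 22*t^2 - 8*t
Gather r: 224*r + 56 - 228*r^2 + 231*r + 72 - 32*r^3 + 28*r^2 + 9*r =-32*r^3 - 200*r^2 + 464*r + 128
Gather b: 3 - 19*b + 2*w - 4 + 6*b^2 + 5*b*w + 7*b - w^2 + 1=6*b^2 + b*(5*w - 12) - w^2 + 2*w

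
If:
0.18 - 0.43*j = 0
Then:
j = 0.42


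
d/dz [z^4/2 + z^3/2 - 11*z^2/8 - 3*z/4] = 2*z^3 + 3*z^2/2 - 11*z/4 - 3/4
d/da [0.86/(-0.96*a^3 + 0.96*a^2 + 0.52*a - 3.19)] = (2.4768*a^2 - 1.6512*a - 0.4472)/(0.96*a^3 - 0.96*a^2 - 0.52*a + 3.19)^2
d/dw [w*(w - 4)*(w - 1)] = 3*w^2 - 10*w + 4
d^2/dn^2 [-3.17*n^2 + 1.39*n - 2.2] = -6.34000000000000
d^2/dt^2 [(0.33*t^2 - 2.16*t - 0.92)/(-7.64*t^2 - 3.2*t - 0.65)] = (268.292352*t^3 + 332.032872*t^2 + 70.5936*t + 0.439710000000002)/(445.943744*t^6 + 560.34816*t^5 + 348.52152*t^4 + 128.1152*t^3 + 29.6517*t^2 + 4.056*t + 0.274625)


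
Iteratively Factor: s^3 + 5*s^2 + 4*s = (s + 1)*(s^2 + 4*s) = s*(s + 1)*(s + 4)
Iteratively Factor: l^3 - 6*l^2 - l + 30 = (l - 5)*(l^2 - l - 6) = (l - 5)*(l + 2)*(l - 3)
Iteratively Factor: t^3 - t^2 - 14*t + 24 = (t - 3)*(t^2 + 2*t - 8) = (t - 3)*(t - 2)*(t + 4)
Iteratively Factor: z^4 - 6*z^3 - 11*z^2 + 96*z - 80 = (z - 4)*(z^3 - 2*z^2 - 19*z + 20) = (z - 4)*(z - 1)*(z^2 - z - 20) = (z - 5)*(z - 4)*(z - 1)*(z + 4)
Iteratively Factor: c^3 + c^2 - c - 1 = (c - 1)*(c^2 + 2*c + 1) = (c - 1)*(c + 1)*(c + 1)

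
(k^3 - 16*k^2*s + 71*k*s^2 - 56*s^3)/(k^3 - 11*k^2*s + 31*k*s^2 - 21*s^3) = (-k + 8*s)/(-k + 3*s)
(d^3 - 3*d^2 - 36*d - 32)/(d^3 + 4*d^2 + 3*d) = (d^2 - 4*d - 32)/(d*(d + 3))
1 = 1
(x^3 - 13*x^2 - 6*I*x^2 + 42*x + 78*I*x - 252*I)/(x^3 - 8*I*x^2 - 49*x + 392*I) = (x^2 - 6*x*(1 + I) + 36*I)/(x^2 + x*(7 - 8*I) - 56*I)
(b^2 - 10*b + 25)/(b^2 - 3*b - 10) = (b - 5)/(b + 2)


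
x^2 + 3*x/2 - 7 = (x - 2)*(x + 7/2)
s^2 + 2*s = s*(s + 2)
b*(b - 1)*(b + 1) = b^3 - b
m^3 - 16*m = m*(m - 4)*(m + 4)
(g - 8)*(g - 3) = g^2 - 11*g + 24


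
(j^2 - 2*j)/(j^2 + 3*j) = (j - 2)/(j + 3)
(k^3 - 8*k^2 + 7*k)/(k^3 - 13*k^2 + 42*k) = (k - 1)/(k - 6)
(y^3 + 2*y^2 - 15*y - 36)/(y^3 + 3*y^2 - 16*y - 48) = (y + 3)/(y + 4)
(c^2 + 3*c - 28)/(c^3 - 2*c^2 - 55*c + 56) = (c - 4)/(c^2 - 9*c + 8)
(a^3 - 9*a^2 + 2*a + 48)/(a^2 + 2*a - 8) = (a^3 - 9*a^2 + 2*a + 48)/(a^2 + 2*a - 8)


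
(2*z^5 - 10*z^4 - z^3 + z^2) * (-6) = -12*z^5 + 60*z^4 + 6*z^3 - 6*z^2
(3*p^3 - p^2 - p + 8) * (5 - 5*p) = -15*p^4 + 20*p^3 - 45*p + 40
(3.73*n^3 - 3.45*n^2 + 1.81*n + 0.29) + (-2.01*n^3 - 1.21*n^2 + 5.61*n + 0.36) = 1.72*n^3 - 4.66*n^2 + 7.42*n + 0.65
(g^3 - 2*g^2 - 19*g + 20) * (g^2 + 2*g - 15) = g^5 - 38*g^3 + 12*g^2 + 325*g - 300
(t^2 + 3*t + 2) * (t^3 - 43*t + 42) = t^5 + 3*t^4 - 41*t^3 - 87*t^2 + 40*t + 84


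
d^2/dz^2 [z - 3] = 0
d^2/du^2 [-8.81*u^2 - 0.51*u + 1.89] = -17.6200000000000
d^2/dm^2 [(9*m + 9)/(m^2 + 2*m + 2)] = 18*(3*(-m - 1)*(m^2 + 2*m + 2) + 4*(m + 1)^3)/(m^2 + 2*m + 2)^3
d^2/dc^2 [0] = 0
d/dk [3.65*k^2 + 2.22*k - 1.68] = 7.3*k + 2.22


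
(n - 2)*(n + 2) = n^2 - 4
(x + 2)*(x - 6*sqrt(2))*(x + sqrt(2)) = x^3 - 5*sqrt(2)*x^2 + 2*x^2 - 10*sqrt(2)*x - 12*x - 24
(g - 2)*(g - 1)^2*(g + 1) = g^4 - 3*g^3 + g^2 + 3*g - 2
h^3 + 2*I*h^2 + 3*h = h*(h - I)*(h + 3*I)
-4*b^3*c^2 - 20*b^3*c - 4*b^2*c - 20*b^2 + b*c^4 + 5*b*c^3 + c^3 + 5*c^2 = (-2*b + c)*(2*b + c)*(c + 5)*(b*c + 1)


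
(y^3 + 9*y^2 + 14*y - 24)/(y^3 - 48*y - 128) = (y^2 + 5*y - 6)/(y^2 - 4*y - 32)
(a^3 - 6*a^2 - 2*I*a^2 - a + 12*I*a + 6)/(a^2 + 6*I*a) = (a^3 - 2*a^2*(3 + I) + a*(-1 + 12*I) + 6)/(a*(a + 6*I))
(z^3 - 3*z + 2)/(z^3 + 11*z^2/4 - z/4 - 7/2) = 4*(z - 1)/(4*z + 7)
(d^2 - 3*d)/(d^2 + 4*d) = (d - 3)/(d + 4)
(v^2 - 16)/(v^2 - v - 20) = (v - 4)/(v - 5)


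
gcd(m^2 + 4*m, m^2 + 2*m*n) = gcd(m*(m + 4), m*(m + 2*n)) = m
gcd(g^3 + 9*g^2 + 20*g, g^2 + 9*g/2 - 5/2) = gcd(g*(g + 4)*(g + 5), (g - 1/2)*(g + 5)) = g + 5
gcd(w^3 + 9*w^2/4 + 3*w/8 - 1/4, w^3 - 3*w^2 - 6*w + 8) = w + 2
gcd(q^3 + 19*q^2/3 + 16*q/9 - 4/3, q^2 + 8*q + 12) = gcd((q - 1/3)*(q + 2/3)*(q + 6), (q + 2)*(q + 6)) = q + 6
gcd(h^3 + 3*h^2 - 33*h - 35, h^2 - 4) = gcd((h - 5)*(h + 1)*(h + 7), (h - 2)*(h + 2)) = 1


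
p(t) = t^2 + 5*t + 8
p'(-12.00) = -19.00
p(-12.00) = 92.00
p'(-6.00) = -7.00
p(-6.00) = 14.00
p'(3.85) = 12.70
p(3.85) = 42.07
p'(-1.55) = 1.90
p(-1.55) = 2.65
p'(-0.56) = 3.88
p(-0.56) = 5.51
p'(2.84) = 10.68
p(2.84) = 30.27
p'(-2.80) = -0.60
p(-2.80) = 1.84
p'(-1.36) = 2.28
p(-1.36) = 3.05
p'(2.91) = 10.82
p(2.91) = 31.02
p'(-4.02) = -3.04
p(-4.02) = 4.06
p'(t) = 2*t + 5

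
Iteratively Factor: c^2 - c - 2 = (c + 1)*(c - 2)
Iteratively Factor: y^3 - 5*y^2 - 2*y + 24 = (y - 4)*(y^2 - y - 6) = (y - 4)*(y - 3)*(y + 2)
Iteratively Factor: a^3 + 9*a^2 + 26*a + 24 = (a + 4)*(a^2 + 5*a + 6) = (a + 3)*(a + 4)*(a + 2)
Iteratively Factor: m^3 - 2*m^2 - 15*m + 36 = (m - 3)*(m^2 + m - 12) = (m - 3)^2*(m + 4)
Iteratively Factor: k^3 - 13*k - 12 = (k + 3)*(k^2 - 3*k - 4) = (k - 4)*(k + 3)*(k + 1)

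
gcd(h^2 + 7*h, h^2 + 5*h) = h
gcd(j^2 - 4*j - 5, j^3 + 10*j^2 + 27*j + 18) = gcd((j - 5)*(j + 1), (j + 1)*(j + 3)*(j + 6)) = j + 1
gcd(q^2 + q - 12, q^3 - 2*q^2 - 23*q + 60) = q - 3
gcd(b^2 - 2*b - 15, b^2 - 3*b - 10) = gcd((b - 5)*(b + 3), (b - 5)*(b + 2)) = b - 5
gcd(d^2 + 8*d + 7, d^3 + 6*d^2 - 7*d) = d + 7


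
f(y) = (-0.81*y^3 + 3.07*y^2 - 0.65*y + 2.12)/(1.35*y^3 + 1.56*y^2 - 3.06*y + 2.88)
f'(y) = (-4.05*y^2 - 3.12*y + 3.06)*(-0.81*y^3 + 3.07*y^2 - 0.65*y + 2.12)/(1.35*y^3 + 1.56*y^2 - 3.06*y + 2.88)^2 + (-2.43*y^2 + 6.14*y - 0.65)/(1.35*y^3 + 1.56*y^2 - 3.06*y + 2.88) = (4.44089209850063e-16*y^5 - 5.4081*y^4 + 6.7122*y^3 - 23.9646*y^2 + 11.0688*y + 4.6152)/(1.8225*y^6 + 4.212*y^5 - 5.8284*y^4 - 1.7712*y^3 + 18.3492*y^2 - 17.6256*y + 8.2944)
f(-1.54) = 2.10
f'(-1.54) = -3.07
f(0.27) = 0.98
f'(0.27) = 1.24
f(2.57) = 0.25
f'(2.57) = -0.31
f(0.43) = 1.20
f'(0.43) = 1.38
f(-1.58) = 2.23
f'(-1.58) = -3.36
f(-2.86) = -6.68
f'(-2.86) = -14.35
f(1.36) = 0.98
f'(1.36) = -1.05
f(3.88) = -0.02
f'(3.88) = -0.13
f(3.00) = 0.13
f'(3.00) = -0.22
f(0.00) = 0.74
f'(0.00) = 0.56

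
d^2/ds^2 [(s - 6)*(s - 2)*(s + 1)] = 6*s - 14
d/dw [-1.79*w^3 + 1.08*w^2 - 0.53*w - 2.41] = -5.37*w^2 + 2.16*w - 0.53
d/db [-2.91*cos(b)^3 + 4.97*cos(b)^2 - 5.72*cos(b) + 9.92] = (8.73*cos(b)^2 - 9.94*cos(b) + 5.72)*sin(b)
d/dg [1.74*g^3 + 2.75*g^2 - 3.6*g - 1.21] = 5.22*g^2 + 5.5*g - 3.6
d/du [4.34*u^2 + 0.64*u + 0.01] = 8.68*u + 0.64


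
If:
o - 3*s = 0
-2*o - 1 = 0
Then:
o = -1/2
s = -1/6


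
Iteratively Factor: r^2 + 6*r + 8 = (r + 4)*(r + 2)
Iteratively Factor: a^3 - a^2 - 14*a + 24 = (a - 3)*(a^2 + 2*a - 8) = (a - 3)*(a - 2)*(a + 4)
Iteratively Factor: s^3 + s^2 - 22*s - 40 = (s + 2)*(s^2 - s - 20) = (s - 5)*(s + 2)*(s + 4)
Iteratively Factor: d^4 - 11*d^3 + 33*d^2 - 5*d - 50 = (d - 5)*(d^3 - 6*d^2 + 3*d + 10) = (d - 5)*(d + 1)*(d^2 - 7*d + 10) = (d - 5)^2*(d + 1)*(d - 2)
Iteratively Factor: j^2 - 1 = (j + 1)*(j - 1)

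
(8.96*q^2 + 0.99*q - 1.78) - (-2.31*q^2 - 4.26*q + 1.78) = 11.27*q^2 + 5.25*q - 3.56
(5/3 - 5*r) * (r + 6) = -5*r^2 - 85*r/3 + 10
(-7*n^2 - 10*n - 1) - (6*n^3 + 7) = -6*n^3 - 7*n^2 - 10*n - 8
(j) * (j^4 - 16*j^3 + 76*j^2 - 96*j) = j^5 - 16*j^4 + 76*j^3 - 96*j^2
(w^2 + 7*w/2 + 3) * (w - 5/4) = w^3 + 9*w^2/4 - 11*w/8 - 15/4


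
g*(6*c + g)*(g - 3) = 6*c*g^2 - 18*c*g + g^3 - 3*g^2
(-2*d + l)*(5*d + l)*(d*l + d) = -10*d^3*l - 10*d^3 + 3*d^2*l^2 + 3*d^2*l + d*l^3 + d*l^2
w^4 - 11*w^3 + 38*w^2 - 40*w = w*(w - 5)*(w - 4)*(w - 2)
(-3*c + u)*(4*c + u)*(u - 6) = -12*c^2*u + 72*c^2 + c*u^2 - 6*c*u + u^3 - 6*u^2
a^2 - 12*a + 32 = (a - 8)*(a - 4)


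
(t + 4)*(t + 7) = t^2 + 11*t + 28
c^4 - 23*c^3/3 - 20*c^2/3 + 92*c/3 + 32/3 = (c - 8)*(c - 2)*(c + 1/3)*(c + 2)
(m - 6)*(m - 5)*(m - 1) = m^3 - 12*m^2 + 41*m - 30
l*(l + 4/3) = l^2 + 4*l/3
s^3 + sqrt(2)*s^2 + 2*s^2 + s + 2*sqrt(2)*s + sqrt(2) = (s + 1)^2*(s + sqrt(2))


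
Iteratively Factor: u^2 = (u)*(u)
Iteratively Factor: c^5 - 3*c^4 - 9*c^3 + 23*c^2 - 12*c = (c - 1)*(c^4 - 2*c^3 - 11*c^2 + 12*c) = (c - 4)*(c - 1)*(c^3 + 2*c^2 - 3*c) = c*(c - 4)*(c - 1)*(c^2 + 2*c - 3) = c*(c - 4)*(c - 1)^2*(c + 3)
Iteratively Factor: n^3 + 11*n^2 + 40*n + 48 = (n + 3)*(n^2 + 8*n + 16) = (n + 3)*(n + 4)*(n + 4)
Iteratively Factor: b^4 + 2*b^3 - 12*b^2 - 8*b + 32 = (b - 2)*(b^3 + 4*b^2 - 4*b - 16) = (b - 2)*(b + 2)*(b^2 + 2*b - 8) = (b - 2)*(b + 2)*(b + 4)*(b - 2)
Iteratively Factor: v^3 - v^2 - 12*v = (v + 3)*(v^2 - 4*v) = (v - 4)*(v + 3)*(v)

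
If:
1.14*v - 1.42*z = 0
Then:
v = 1.24561403508772*z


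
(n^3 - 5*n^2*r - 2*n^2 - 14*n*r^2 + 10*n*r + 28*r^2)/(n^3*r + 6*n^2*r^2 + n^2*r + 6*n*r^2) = (n^3 - 5*n^2*r - 2*n^2 - 14*n*r^2 + 10*n*r + 28*r^2)/(n*r*(n^2 + 6*n*r + n + 6*r))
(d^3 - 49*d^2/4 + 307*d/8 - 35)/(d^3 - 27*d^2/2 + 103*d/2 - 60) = (d - 7/4)/(d - 3)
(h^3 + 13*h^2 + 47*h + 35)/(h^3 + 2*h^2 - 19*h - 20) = (h + 7)/(h - 4)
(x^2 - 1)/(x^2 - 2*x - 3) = (x - 1)/(x - 3)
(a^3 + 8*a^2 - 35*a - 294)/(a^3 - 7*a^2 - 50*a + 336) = (a + 7)/(a - 8)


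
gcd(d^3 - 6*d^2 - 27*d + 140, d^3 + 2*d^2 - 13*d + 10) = d + 5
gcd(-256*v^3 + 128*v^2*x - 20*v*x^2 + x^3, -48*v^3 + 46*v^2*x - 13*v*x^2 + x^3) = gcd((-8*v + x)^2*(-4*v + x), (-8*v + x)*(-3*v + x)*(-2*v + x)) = -8*v + x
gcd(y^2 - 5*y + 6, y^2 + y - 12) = y - 3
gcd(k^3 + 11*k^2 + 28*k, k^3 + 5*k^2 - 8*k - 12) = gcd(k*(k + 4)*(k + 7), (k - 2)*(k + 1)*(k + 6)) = 1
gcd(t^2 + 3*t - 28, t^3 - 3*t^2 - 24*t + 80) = t - 4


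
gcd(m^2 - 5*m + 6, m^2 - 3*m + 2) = m - 2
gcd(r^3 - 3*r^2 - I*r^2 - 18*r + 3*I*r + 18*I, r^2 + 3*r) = r + 3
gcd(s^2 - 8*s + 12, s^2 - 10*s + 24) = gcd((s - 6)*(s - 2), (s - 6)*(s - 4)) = s - 6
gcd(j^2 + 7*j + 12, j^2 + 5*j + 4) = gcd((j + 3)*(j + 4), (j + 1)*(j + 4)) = j + 4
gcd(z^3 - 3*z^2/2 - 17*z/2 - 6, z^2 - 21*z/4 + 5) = z - 4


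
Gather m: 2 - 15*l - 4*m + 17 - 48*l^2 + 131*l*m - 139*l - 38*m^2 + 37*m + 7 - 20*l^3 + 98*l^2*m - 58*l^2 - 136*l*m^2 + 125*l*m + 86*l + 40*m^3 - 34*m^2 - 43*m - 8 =-20*l^3 - 106*l^2 - 68*l + 40*m^3 + m^2*(-136*l - 72) + m*(98*l^2 + 256*l - 10) + 18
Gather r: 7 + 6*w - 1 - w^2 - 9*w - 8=-w^2 - 3*w - 2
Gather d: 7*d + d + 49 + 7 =8*d + 56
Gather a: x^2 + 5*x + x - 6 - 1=x^2 + 6*x - 7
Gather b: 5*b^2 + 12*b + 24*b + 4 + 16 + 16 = 5*b^2 + 36*b + 36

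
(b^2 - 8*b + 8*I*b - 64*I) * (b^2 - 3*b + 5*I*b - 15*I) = b^4 - 11*b^3 + 13*I*b^3 - 16*b^2 - 143*I*b^2 + 440*b + 312*I*b - 960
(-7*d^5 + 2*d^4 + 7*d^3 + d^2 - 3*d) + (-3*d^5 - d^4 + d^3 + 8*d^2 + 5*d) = -10*d^5 + d^4 + 8*d^3 + 9*d^2 + 2*d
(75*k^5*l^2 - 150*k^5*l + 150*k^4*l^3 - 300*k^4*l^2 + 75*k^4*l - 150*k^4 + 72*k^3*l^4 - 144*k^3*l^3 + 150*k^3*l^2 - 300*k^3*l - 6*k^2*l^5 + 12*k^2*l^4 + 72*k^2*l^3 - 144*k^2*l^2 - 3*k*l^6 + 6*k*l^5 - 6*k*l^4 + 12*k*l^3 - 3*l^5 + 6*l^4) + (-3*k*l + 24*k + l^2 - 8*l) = 75*k^5*l^2 - 150*k^5*l + 150*k^4*l^3 - 300*k^4*l^2 + 75*k^4*l - 150*k^4 + 72*k^3*l^4 - 144*k^3*l^3 + 150*k^3*l^2 - 300*k^3*l - 6*k^2*l^5 + 12*k^2*l^4 + 72*k^2*l^3 - 144*k^2*l^2 - 3*k*l^6 + 6*k*l^5 - 6*k*l^4 + 12*k*l^3 - 3*k*l + 24*k - 3*l^5 + 6*l^4 + l^2 - 8*l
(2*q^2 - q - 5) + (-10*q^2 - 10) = -8*q^2 - q - 15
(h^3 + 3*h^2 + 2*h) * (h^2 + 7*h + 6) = h^5 + 10*h^4 + 29*h^3 + 32*h^2 + 12*h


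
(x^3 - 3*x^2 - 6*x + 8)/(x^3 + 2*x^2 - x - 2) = (x - 4)/(x + 1)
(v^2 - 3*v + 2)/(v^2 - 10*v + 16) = (v - 1)/(v - 8)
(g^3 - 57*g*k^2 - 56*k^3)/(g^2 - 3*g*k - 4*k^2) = (g^2 - g*k - 56*k^2)/(g - 4*k)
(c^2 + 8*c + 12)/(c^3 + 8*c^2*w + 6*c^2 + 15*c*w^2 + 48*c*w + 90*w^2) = (c + 2)/(c^2 + 8*c*w + 15*w^2)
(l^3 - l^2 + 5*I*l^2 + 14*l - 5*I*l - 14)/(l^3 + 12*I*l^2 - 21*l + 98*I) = (l - 1)/(l + 7*I)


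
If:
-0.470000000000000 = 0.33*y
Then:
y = -1.42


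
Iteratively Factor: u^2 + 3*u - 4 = (u - 1)*(u + 4)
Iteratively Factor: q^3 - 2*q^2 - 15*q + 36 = (q - 3)*(q^2 + q - 12) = (q - 3)*(q + 4)*(q - 3)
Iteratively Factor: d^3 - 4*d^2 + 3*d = (d - 3)*(d^2 - d) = d*(d - 3)*(d - 1)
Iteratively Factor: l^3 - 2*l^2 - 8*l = (l + 2)*(l^2 - 4*l) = l*(l + 2)*(l - 4)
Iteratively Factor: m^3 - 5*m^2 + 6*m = (m - 2)*(m^2 - 3*m) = (m - 3)*(m - 2)*(m)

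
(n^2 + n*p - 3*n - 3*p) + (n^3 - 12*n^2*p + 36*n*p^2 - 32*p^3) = n^3 - 12*n^2*p + n^2 + 36*n*p^2 + n*p - 3*n - 32*p^3 - 3*p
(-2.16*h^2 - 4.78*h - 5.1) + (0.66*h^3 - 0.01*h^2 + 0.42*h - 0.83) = 0.66*h^3 - 2.17*h^2 - 4.36*h - 5.93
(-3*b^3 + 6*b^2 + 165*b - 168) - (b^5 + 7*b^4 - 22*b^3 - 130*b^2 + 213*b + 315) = -b^5 - 7*b^4 + 19*b^3 + 136*b^2 - 48*b - 483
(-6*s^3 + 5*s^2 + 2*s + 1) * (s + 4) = -6*s^4 - 19*s^3 + 22*s^2 + 9*s + 4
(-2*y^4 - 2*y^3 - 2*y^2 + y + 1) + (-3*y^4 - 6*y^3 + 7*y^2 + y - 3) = -5*y^4 - 8*y^3 + 5*y^2 + 2*y - 2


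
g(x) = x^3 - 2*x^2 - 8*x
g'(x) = 3*x^2 - 4*x - 8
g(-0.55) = 3.63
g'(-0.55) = -4.89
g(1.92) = -15.65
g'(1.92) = -4.62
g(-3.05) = -22.58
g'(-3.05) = 32.11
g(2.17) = -16.56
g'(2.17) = -2.55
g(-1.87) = 1.43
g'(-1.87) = 9.97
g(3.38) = -11.27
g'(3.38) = 12.75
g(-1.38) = 4.60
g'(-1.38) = 3.23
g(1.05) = -9.45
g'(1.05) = -8.89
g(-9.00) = -819.00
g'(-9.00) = 271.00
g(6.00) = 96.00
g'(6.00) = 76.00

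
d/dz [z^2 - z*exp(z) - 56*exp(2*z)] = -z*exp(z) + 2*z - 112*exp(2*z) - exp(z)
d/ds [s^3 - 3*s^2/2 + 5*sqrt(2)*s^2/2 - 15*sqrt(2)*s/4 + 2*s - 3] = 3*s^2 - 3*s + 5*sqrt(2)*s - 15*sqrt(2)/4 + 2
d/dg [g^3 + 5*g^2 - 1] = g*(3*g + 10)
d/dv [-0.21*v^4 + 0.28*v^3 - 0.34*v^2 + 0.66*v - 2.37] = -0.84*v^3 + 0.84*v^2 - 0.68*v + 0.66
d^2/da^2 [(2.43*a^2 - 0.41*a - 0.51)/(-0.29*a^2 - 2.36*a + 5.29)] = (3.395146*a^3 - 22.109832*a^2 + 5.86814999999999*a - 118.519744)/(0.024389*a^6 + 0.595428*a^5 + 3.510885*a^4 - 8.5786*a^3 - 64.043385*a^2 + 198.127428*a - 148.035889)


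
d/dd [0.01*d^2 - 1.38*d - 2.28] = 0.02*d - 1.38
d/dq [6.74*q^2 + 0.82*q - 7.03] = 13.48*q + 0.82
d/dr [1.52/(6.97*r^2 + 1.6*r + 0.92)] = (-21.1888*r - 2.432)/(6.97*r^2 + 1.6*r + 0.92)^2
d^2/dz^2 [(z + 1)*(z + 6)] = 2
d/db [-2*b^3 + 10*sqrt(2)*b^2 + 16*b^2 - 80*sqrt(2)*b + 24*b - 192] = -6*b^2 + 20*sqrt(2)*b + 32*b - 80*sqrt(2) + 24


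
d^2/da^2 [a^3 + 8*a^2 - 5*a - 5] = 6*a + 16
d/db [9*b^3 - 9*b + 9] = 27*b^2 - 9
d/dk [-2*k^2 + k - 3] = 1 - 4*k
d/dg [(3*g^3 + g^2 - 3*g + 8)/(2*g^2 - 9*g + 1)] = 3*(2*g^4 - 18*g^3 + 2*g^2 - 10*g + 23)/(4*g^4 - 36*g^3 + 85*g^2 - 18*g + 1)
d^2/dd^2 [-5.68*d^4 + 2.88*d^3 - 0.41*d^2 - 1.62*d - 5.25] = -68.16*d^2 + 17.28*d - 0.82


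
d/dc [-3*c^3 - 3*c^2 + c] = -9*c^2 - 6*c + 1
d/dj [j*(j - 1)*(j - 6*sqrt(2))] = 3*j^2 - 12*sqrt(2)*j - 2*j + 6*sqrt(2)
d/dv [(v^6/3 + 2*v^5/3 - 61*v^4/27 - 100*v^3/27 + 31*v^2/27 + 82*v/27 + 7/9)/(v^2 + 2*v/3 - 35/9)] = 4*(81*v^7 + 189*v^6 - 639*v^5 - 1287*v^4 + 1835*v^3 + 2487*v^2 - 637*v - 749)/(3*(81*v^4 + 108*v^3 - 594*v^2 - 420*v + 1225))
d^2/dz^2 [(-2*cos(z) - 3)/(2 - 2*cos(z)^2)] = (-22*cos(z) + 24*cos(2*z) + 21*cos(3*z) + 12*cos(4*z) + cos(5*z) - 36)/(16*sin(z)^6)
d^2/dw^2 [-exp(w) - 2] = -exp(w)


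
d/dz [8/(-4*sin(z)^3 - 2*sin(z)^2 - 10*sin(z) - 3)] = 16*(6*sin(z)^2 + 2*sin(z) + 5)*cos(z)/(-13*sin(z) + sin(3*z) + cos(2*z) - 4)^2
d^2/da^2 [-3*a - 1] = 0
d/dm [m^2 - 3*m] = 2*m - 3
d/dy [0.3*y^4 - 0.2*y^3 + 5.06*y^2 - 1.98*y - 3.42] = 1.2*y^3 - 0.6*y^2 + 10.12*y - 1.98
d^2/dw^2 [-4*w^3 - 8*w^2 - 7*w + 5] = -24*w - 16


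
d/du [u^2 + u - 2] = 2*u + 1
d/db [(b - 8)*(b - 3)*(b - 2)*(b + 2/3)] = 4*b^3 - 37*b^2 + 224*b/3 - 52/3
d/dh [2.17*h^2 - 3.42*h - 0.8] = 4.34*h - 3.42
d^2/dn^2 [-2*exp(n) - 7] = -2*exp(n)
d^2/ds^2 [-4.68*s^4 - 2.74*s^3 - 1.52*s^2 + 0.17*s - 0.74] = -56.16*s^2 - 16.44*s - 3.04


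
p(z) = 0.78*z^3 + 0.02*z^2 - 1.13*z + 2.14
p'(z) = 2.34*z^2 + 0.04*z - 1.13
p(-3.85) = -37.73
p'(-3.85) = 33.40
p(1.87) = 5.20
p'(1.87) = 7.13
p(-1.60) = 0.80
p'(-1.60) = 4.80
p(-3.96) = -41.51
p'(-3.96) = 35.41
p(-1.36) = 1.75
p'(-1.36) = 3.14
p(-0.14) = 2.30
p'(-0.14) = -1.09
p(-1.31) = 1.90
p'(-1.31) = 2.83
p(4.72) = 79.27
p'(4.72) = 51.19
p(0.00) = 2.14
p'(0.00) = -1.13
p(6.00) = 164.56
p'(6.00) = 83.35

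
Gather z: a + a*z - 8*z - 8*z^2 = a - 8*z^2 + z*(a - 8)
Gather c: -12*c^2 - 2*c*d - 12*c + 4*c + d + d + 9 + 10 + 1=-12*c^2 + c*(-2*d - 8) + 2*d + 20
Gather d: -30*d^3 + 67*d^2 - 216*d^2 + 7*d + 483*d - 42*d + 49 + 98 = -30*d^3 - 149*d^2 + 448*d + 147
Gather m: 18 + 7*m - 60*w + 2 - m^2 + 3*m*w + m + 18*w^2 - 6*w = -m^2 + m*(3*w + 8) + 18*w^2 - 66*w + 20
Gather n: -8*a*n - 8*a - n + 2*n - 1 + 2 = -8*a + n*(1 - 8*a) + 1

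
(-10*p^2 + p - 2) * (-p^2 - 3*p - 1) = 10*p^4 + 29*p^3 + 9*p^2 + 5*p + 2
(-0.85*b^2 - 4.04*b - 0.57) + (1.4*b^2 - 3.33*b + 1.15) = 0.55*b^2 - 7.37*b + 0.58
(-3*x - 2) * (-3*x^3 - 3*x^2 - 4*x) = 9*x^4 + 15*x^3 + 18*x^2 + 8*x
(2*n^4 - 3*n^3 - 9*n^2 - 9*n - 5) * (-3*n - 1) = -6*n^5 + 7*n^4 + 30*n^3 + 36*n^2 + 24*n + 5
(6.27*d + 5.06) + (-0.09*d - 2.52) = 6.18*d + 2.54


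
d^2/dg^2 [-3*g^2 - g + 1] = -6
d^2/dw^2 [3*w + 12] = 0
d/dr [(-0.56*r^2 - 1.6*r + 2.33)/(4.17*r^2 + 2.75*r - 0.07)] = (5.132*r^2 - 19.3538*r - 6.2955)/(17.3889*r^4 + 22.935*r^3 + 6.9787*r^2 - 0.385*r + 0.0049)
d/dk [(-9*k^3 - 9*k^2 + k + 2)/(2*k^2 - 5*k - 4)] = (-18*k^4 + 90*k^3 + 151*k^2 + 64*k + 6)/(4*k^4 - 20*k^3 + 9*k^2 + 40*k + 16)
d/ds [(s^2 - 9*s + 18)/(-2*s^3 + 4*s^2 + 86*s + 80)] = (s^4 - 18*s^3 + 115*s^2 + 8*s - 1134)/(2*(s^6 - 4*s^5 - 82*s^4 + 92*s^3 + 2009*s^2 + 3440*s + 1600))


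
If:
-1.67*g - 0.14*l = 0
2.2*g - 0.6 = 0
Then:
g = 0.27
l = -3.25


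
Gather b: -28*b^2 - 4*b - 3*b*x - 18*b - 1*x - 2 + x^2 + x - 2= -28*b^2 + b*(-3*x - 22) + x^2 - 4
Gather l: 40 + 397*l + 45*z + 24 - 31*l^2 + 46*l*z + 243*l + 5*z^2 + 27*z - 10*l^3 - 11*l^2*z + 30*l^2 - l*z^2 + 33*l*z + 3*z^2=-10*l^3 + l^2*(-11*z - 1) + l*(-z^2 + 79*z + 640) + 8*z^2 + 72*z + 64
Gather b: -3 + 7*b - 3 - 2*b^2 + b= -2*b^2 + 8*b - 6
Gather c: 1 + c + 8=c + 9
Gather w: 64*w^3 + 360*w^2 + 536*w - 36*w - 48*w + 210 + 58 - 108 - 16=64*w^3 + 360*w^2 + 452*w + 144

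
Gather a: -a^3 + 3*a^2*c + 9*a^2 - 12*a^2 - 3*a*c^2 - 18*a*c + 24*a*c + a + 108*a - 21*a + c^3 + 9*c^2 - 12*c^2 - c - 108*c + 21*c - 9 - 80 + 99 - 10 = -a^3 + a^2*(3*c - 3) + a*(-3*c^2 + 6*c + 88) + c^3 - 3*c^2 - 88*c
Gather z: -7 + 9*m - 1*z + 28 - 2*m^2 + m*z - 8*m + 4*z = -2*m^2 + m + z*(m + 3) + 21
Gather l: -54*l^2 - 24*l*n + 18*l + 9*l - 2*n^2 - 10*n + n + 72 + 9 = -54*l^2 + l*(27 - 24*n) - 2*n^2 - 9*n + 81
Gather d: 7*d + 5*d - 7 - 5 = 12*d - 12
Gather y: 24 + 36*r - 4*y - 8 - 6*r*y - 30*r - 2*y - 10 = 6*r + y*(-6*r - 6) + 6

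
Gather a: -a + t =-a + t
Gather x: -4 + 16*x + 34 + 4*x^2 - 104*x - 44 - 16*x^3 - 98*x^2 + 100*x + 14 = -16*x^3 - 94*x^2 + 12*x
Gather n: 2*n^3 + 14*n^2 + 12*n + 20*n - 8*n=2*n^3 + 14*n^2 + 24*n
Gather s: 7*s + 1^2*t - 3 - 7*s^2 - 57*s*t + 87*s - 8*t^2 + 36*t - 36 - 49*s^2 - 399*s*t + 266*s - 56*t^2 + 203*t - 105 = -56*s^2 + s*(360 - 456*t) - 64*t^2 + 240*t - 144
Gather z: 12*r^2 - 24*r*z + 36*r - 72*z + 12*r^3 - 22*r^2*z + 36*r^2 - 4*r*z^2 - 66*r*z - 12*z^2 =12*r^3 + 48*r^2 + 36*r + z^2*(-4*r - 12) + z*(-22*r^2 - 90*r - 72)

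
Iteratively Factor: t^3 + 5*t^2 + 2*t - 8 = (t - 1)*(t^2 + 6*t + 8) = (t - 1)*(t + 2)*(t + 4)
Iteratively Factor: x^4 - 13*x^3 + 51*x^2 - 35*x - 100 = (x - 4)*(x^3 - 9*x^2 + 15*x + 25) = (x - 5)*(x - 4)*(x^2 - 4*x - 5) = (x - 5)^2*(x - 4)*(x + 1)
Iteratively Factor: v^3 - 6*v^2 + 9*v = (v - 3)*(v^2 - 3*v) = v*(v - 3)*(v - 3)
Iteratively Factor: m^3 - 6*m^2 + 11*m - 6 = (m - 2)*(m^2 - 4*m + 3) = (m - 3)*(m - 2)*(m - 1)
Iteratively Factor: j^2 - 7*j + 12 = (j - 3)*(j - 4)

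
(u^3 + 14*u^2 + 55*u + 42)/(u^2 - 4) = (u^3 + 14*u^2 + 55*u + 42)/(u^2 - 4)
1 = 1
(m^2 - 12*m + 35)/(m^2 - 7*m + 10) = (m - 7)/(m - 2)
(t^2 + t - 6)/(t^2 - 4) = (t + 3)/(t + 2)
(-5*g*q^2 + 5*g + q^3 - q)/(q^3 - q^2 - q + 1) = (-5*g + q)/(q - 1)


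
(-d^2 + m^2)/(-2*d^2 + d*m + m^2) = (d + m)/(2*d + m)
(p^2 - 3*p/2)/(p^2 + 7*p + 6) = p*(2*p - 3)/(2*(p^2 + 7*p + 6))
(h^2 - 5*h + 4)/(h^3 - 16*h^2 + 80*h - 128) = (h - 1)/(h^2 - 12*h + 32)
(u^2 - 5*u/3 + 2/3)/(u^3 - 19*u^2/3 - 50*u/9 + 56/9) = 3*(u - 1)/(3*u^2 - 17*u - 28)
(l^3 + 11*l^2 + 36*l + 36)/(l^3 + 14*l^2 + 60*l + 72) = (l + 3)/(l + 6)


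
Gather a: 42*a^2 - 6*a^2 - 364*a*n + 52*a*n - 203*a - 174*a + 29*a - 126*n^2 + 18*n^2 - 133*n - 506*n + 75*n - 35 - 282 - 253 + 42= 36*a^2 + a*(-312*n - 348) - 108*n^2 - 564*n - 528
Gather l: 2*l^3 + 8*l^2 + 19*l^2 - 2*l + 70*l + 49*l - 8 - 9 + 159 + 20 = 2*l^3 + 27*l^2 + 117*l + 162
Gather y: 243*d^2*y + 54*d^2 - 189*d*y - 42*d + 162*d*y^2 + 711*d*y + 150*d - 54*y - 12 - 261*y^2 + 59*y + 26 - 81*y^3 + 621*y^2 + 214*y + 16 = 54*d^2 + 108*d - 81*y^3 + y^2*(162*d + 360) + y*(243*d^2 + 522*d + 219) + 30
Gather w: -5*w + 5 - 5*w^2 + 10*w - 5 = -5*w^2 + 5*w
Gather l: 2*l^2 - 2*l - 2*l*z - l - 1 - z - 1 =2*l^2 + l*(-2*z - 3) - z - 2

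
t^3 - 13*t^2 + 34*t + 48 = (t - 8)*(t - 6)*(t + 1)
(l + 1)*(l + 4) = l^2 + 5*l + 4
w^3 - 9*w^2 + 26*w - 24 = (w - 4)*(w - 3)*(w - 2)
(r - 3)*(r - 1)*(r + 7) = r^3 + 3*r^2 - 25*r + 21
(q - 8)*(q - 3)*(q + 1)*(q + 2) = q^4 - 8*q^3 - 7*q^2 + 50*q + 48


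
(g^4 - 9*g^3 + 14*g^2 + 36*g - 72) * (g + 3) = g^5 - 6*g^4 - 13*g^3 + 78*g^2 + 36*g - 216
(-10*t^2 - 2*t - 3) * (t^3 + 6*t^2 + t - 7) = -10*t^5 - 62*t^4 - 25*t^3 + 50*t^2 + 11*t + 21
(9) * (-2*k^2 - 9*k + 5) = -18*k^2 - 81*k + 45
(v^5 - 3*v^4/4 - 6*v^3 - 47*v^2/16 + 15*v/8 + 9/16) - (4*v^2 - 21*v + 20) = v^5 - 3*v^4/4 - 6*v^3 - 111*v^2/16 + 183*v/8 - 311/16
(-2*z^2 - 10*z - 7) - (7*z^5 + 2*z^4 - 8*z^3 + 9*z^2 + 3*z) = -7*z^5 - 2*z^4 + 8*z^3 - 11*z^2 - 13*z - 7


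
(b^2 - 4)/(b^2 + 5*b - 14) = (b + 2)/(b + 7)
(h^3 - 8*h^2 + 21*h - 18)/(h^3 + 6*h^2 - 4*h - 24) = (h^2 - 6*h + 9)/(h^2 + 8*h + 12)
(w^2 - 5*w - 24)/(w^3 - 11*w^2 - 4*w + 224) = (w + 3)/(w^2 - 3*w - 28)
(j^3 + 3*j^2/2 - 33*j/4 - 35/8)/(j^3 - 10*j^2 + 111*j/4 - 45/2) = (4*j^2 + 16*j + 7)/(2*(2*j^2 - 15*j + 18))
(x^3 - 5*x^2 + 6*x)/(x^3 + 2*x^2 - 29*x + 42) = x/(x + 7)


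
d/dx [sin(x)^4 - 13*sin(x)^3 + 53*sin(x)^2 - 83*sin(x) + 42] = (4*sin(x)^3 - 39*sin(x)^2 + 106*sin(x) - 83)*cos(x)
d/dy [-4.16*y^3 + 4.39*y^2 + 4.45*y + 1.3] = -12.48*y^2 + 8.78*y + 4.45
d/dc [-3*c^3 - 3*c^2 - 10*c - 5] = -9*c^2 - 6*c - 10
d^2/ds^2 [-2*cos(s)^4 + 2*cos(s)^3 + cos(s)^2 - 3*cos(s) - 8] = 3*cos(s)/2 + 8*cos(2*s)^2 + 2*cos(2*s) - 9*cos(3*s)/2 - 4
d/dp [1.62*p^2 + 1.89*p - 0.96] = 3.24*p + 1.89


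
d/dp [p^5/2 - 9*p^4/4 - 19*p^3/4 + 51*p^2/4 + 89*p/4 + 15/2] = 5*p^4/2 - 9*p^3 - 57*p^2/4 + 51*p/2 + 89/4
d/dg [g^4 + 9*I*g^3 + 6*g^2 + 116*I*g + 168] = 4*g^3 + 27*I*g^2 + 12*g + 116*I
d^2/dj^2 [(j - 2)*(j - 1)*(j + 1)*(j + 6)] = 12*j^2 + 24*j - 26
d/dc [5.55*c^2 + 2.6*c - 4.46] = 11.1*c + 2.6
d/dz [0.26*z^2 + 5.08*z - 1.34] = 0.52*z + 5.08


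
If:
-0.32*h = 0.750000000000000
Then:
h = -2.34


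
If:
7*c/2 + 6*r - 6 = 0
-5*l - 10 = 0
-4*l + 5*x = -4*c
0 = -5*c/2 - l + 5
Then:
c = 14/5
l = -2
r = -19/30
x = -96/25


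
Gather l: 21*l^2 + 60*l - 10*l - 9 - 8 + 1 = 21*l^2 + 50*l - 16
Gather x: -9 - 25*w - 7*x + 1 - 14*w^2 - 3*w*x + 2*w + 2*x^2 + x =-14*w^2 - 23*w + 2*x^2 + x*(-3*w - 6) - 8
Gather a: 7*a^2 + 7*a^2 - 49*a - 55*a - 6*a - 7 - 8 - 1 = 14*a^2 - 110*a - 16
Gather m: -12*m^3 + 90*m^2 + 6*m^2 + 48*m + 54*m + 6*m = -12*m^3 + 96*m^2 + 108*m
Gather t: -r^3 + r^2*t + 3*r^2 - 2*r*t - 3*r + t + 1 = -r^3 + 3*r^2 - 3*r + t*(r^2 - 2*r + 1) + 1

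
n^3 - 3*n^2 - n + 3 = (n - 3)*(n - 1)*(n + 1)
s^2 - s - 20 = (s - 5)*(s + 4)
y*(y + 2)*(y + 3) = y^3 + 5*y^2 + 6*y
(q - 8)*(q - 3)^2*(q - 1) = q^4 - 15*q^3 + 71*q^2 - 129*q + 72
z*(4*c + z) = 4*c*z + z^2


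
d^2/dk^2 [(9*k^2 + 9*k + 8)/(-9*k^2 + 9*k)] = 4*(-9*k^3 - 12*k^2 + 12*k - 4)/(9*k^3*(k^3 - 3*k^2 + 3*k - 1))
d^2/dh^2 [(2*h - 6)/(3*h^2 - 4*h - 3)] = 4*((13 - 9*h)*(-3*h^2 + 4*h + 3) - 4*(h - 3)*(3*h - 2)^2)/(-3*h^2 + 4*h + 3)^3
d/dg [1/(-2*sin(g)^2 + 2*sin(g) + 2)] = (2*sin(g) - 1)*cos(g)/(2*(sin(g) + cos(g)^2)^2)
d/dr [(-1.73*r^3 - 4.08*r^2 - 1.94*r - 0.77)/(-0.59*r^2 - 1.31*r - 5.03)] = (1.0207*r^4 + 4.5326*r^3 + 30.3059*r^2 + 40.1362*r + 8.7495)/(0.3481*r^4 + 1.5458*r^3 + 7.6515*r^2 + 13.1786*r + 25.3009)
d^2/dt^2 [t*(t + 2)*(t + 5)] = 6*t + 14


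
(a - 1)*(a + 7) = a^2 + 6*a - 7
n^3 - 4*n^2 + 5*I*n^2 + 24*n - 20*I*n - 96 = (n - 4)*(n - 3*I)*(n + 8*I)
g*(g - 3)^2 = g^3 - 6*g^2 + 9*g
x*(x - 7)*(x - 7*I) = x^3 - 7*x^2 - 7*I*x^2 + 49*I*x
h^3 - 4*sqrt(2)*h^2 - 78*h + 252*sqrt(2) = (h - 7*sqrt(2))*(h - 3*sqrt(2))*(h + 6*sqrt(2))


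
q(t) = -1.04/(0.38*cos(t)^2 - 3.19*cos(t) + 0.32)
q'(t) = -1.04*(0.76*sin(t)*cos(t) - 3.19*sin(t))/(0.38*cos(t)^2 - 3.19*cos(t) + 0.32)^2 = (3.3176 - 0.7904*cos(t))*sin(t)/(0.38*cos(t)^2 - 3.19*cos(t) + 0.32)^2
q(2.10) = -0.51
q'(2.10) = 0.78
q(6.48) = 0.43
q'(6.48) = 0.08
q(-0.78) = 0.59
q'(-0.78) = -0.63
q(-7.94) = -1.74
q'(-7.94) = -9.47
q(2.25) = -0.42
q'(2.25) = 0.48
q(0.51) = 0.48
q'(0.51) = 0.27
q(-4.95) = 2.54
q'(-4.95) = 18.12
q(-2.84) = -0.28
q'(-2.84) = -0.09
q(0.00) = 0.42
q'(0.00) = 0.00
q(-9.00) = -0.29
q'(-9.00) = -0.13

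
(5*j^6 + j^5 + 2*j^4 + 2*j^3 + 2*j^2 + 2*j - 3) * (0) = 0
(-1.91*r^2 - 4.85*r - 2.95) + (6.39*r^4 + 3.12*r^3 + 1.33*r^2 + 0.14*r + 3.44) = 6.39*r^4 + 3.12*r^3 - 0.58*r^2 - 4.71*r + 0.49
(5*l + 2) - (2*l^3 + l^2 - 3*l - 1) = -2*l^3 - l^2 + 8*l + 3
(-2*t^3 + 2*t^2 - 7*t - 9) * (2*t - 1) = -4*t^4 + 6*t^3 - 16*t^2 - 11*t + 9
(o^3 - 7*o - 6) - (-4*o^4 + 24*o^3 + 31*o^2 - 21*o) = 4*o^4 - 23*o^3 - 31*o^2 + 14*o - 6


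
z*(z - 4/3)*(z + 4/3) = z^3 - 16*z/9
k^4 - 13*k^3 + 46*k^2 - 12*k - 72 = (k - 6)^2*(k - 2)*(k + 1)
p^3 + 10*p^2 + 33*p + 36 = (p + 3)^2*(p + 4)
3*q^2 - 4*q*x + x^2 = (-3*q + x)*(-q + x)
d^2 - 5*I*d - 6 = (d - 3*I)*(d - 2*I)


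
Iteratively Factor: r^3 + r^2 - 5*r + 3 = (r + 3)*(r^2 - 2*r + 1) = (r - 1)*(r + 3)*(r - 1)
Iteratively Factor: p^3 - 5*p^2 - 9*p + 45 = (p - 3)*(p^2 - 2*p - 15) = (p - 3)*(p + 3)*(p - 5)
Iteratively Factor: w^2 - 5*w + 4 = (w - 1)*(w - 4)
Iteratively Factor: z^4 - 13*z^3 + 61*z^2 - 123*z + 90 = (z - 2)*(z^3 - 11*z^2 + 39*z - 45) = (z - 5)*(z - 2)*(z^2 - 6*z + 9) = (z - 5)*(z - 3)*(z - 2)*(z - 3)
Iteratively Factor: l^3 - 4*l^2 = (l - 4)*(l^2) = l*(l - 4)*(l)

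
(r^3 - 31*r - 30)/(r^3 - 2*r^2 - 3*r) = (r^2 - r - 30)/(r*(r - 3))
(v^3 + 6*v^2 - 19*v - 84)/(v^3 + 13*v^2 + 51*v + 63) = (v - 4)/(v + 3)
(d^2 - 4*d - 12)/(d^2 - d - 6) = (d - 6)/(d - 3)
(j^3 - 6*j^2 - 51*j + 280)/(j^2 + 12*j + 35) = (j^2 - 13*j + 40)/(j + 5)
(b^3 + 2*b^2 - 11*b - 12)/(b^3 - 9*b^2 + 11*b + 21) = (b + 4)/(b - 7)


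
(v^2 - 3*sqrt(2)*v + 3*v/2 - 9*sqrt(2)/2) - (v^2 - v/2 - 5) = -3*sqrt(2)*v + 2*v - 9*sqrt(2)/2 + 5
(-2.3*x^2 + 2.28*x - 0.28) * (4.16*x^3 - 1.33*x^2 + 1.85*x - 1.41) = -9.568*x^5 + 12.5438*x^4 - 8.4522*x^3 + 7.8334*x^2 - 3.7328*x + 0.3948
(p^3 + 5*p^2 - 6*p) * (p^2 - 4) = p^5 + 5*p^4 - 10*p^3 - 20*p^2 + 24*p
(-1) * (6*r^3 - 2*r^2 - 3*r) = -6*r^3 + 2*r^2 + 3*r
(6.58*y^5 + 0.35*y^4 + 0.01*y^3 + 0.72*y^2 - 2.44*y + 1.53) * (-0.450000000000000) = -2.961*y^5 - 0.1575*y^4 - 0.0045*y^3 - 0.324*y^2 + 1.098*y - 0.6885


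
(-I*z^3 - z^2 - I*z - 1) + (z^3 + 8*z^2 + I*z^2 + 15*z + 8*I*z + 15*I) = z^3 - I*z^3 + 7*z^2 + I*z^2 + 15*z + 7*I*z - 1 + 15*I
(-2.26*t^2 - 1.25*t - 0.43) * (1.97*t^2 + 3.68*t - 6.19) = -4.4522*t^4 - 10.7793*t^3 + 8.5423*t^2 + 6.1551*t + 2.6617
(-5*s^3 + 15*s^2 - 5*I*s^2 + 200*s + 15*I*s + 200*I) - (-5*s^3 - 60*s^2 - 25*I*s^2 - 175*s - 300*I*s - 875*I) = 75*s^2 + 20*I*s^2 + 375*s + 315*I*s + 1075*I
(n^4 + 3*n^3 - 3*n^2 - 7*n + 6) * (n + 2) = n^5 + 5*n^4 + 3*n^3 - 13*n^2 - 8*n + 12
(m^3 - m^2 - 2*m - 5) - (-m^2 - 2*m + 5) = m^3 - 10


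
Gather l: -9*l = -9*l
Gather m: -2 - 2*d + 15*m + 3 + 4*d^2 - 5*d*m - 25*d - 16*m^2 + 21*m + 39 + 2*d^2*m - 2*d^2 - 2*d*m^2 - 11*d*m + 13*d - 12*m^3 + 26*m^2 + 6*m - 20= 2*d^2 - 14*d - 12*m^3 + m^2*(10 - 2*d) + m*(2*d^2 - 16*d + 42) + 20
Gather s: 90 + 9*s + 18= 9*s + 108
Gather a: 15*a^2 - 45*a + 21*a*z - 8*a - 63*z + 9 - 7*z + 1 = 15*a^2 + a*(21*z - 53) - 70*z + 10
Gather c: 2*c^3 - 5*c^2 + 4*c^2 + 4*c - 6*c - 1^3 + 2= 2*c^3 - c^2 - 2*c + 1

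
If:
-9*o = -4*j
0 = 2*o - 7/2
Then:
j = 63/16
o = 7/4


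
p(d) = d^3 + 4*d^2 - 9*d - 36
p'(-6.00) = 51.00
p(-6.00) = -54.00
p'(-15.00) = 546.00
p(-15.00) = -2376.00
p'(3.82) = 65.34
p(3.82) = 43.73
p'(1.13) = 3.87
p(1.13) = -39.62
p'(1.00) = 2.00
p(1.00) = -40.00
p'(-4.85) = 22.77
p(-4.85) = -12.34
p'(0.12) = -8.00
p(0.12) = -37.02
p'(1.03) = 2.42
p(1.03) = -39.93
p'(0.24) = -6.91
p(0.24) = -37.92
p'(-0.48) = -12.15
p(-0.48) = -30.87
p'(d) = 3*d^2 + 8*d - 9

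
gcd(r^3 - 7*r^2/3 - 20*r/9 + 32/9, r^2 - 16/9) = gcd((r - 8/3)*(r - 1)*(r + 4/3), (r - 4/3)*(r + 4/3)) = r + 4/3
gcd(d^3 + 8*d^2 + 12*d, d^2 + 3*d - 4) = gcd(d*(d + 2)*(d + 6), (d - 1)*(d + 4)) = 1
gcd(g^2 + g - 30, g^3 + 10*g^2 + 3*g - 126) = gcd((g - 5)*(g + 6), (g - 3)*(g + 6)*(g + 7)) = g + 6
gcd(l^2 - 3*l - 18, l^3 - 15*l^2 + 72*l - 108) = l - 6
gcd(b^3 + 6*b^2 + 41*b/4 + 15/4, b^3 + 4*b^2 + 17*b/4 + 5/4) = b^2 + 3*b + 5/4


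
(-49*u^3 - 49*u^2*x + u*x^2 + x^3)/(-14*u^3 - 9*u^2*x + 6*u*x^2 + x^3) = (-7*u + x)/(-2*u + x)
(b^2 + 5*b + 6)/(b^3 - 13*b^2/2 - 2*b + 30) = 2*(b + 3)/(2*b^2 - 17*b + 30)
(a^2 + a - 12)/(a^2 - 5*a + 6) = (a + 4)/(a - 2)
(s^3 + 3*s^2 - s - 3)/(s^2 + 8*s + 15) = (s^2 - 1)/(s + 5)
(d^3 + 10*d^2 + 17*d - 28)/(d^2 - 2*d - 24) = (d^2 + 6*d - 7)/(d - 6)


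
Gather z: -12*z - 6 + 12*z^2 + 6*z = 12*z^2 - 6*z - 6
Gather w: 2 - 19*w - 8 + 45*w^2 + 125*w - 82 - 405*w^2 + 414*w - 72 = -360*w^2 + 520*w - 160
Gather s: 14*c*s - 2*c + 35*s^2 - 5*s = -2*c + 35*s^2 + s*(14*c - 5)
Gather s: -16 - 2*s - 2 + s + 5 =-s - 13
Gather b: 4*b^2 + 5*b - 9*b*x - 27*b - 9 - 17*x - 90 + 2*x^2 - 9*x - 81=4*b^2 + b*(-9*x - 22) + 2*x^2 - 26*x - 180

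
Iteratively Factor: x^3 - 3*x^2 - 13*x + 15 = (x - 5)*(x^2 + 2*x - 3) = (x - 5)*(x - 1)*(x + 3)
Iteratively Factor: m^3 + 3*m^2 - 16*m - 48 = (m - 4)*(m^2 + 7*m + 12) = (m - 4)*(m + 3)*(m + 4)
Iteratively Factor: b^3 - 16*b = (b)*(b^2 - 16) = b*(b - 4)*(b + 4)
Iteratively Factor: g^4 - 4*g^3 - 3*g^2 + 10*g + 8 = (g - 2)*(g^3 - 2*g^2 - 7*g - 4) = (g - 2)*(g + 1)*(g^2 - 3*g - 4) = (g - 2)*(g + 1)^2*(g - 4)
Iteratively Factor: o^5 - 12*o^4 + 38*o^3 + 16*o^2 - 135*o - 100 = (o - 4)*(o^4 - 8*o^3 + 6*o^2 + 40*o + 25) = (o - 4)*(o + 1)*(o^3 - 9*o^2 + 15*o + 25) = (o - 4)*(o + 1)^2*(o^2 - 10*o + 25) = (o - 5)*(o - 4)*(o + 1)^2*(o - 5)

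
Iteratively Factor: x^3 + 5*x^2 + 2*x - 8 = (x + 2)*(x^2 + 3*x - 4) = (x + 2)*(x + 4)*(x - 1)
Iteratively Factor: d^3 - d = (d)*(d^2 - 1) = d*(d + 1)*(d - 1)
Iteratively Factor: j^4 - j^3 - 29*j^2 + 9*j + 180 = (j + 4)*(j^3 - 5*j^2 - 9*j + 45) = (j + 3)*(j + 4)*(j^2 - 8*j + 15) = (j - 5)*(j + 3)*(j + 4)*(j - 3)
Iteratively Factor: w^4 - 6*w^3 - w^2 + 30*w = (w - 5)*(w^3 - w^2 - 6*w) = w*(w - 5)*(w^2 - w - 6) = w*(w - 5)*(w + 2)*(w - 3)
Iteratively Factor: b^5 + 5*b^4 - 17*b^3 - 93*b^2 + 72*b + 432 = (b - 3)*(b^4 + 8*b^3 + 7*b^2 - 72*b - 144) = (b - 3)*(b + 4)*(b^3 + 4*b^2 - 9*b - 36) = (b - 3)*(b + 3)*(b + 4)*(b^2 + b - 12) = (b - 3)*(b + 3)*(b + 4)^2*(b - 3)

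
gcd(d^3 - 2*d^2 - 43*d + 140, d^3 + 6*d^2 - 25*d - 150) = d - 5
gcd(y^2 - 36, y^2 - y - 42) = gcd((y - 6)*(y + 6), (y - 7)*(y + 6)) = y + 6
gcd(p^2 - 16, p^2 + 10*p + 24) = p + 4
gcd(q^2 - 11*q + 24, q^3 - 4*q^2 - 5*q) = 1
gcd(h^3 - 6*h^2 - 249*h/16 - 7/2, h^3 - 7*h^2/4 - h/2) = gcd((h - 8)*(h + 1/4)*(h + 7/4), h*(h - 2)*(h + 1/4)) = h + 1/4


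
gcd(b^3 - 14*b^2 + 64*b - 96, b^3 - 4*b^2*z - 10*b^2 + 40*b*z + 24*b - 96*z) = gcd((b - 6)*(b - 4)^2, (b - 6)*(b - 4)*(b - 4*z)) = b^2 - 10*b + 24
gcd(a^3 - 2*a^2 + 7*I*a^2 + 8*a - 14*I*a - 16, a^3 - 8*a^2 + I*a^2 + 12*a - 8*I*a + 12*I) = a - 2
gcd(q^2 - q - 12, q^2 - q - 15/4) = 1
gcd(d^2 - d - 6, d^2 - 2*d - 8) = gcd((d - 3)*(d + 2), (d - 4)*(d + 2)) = d + 2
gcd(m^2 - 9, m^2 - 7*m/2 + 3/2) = m - 3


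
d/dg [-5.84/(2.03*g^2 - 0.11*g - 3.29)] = (23.7104*g - 0.6424)/(-2.03*g^2 + 0.11*g + 3.29)^2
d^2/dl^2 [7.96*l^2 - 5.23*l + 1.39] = 15.9200000000000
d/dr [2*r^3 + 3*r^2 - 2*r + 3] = 6*r^2 + 6*r - 2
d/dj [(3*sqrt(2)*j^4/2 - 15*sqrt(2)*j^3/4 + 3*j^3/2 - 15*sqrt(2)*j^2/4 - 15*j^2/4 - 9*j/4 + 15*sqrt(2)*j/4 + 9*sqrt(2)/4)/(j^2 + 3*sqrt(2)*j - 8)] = 3*(4*sqrt(2)*j^5 - 5*sqrt(2)*j^4 + 38*j^4 - 52*sqrt(2)*j^3 - 60*j^3 - 75*j^2 + 100*sqrt(2)*j^2 + 80*j + 74*sqrt(2)*j - 40*sqrt(2) + 6)/(4*(j^4 + 6*sqrt(2)*j^3 + 2*j^2 - 48*sqrt(2)*j + 64))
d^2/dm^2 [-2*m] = 0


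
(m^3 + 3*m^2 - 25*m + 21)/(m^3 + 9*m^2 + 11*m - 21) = (m - 3)/(m + 3)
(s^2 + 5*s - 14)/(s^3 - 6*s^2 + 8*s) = (s + 7)/(s*(s - 4))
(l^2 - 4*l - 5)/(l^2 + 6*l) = (l^2 - 4*l - 5)/(l*(l + 6))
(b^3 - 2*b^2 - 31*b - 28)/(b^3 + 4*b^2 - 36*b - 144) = (b^2 - 6*b - 7)/(b^2 - 36)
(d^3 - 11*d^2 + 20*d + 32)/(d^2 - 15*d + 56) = (d^2 - 3*d - 4)/(d - 7)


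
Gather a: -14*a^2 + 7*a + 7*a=-14*a^2 + 14*a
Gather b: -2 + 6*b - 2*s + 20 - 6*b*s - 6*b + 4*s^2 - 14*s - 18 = -6*b*s + 4*s^2 - 16*s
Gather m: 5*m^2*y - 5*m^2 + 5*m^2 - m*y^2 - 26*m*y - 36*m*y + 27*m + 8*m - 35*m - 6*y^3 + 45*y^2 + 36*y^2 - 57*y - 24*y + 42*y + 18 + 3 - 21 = 5*m^2*y + m*(-y^2 - 62*y) - 6*y^3 + 81*y^2 - 39*y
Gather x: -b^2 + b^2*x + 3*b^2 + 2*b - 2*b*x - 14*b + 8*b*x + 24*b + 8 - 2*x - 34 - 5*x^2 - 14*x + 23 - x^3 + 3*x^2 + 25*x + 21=2*b^2 + 12*b - x^3 - 2*x^2 + x*(b^2 + 6*b + 9) + 18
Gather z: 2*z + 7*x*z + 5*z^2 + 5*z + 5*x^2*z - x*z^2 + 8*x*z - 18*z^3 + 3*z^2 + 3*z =-18*z^3 + z^2*(8 - x) + z*(5*x^2 + 15*x + 10)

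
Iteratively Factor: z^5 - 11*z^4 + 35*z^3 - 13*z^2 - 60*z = (z - 5)*(z^4 - 6*z^3 + 5*z^2 + 12*z) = (z - 5)*(z + 1)*(z^3 - 7*z^2 + 12*z) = (z - 5)*(z - 3)*(z + 1)*(z^2 - 4*z) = (z - 5)*(z - 4)*(z - 3)*(z + 1)*(z)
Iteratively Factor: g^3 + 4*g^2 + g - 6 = (g + 3)*(g^2 + g - 2) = (g + 2)*(g + 3)*(g - 1)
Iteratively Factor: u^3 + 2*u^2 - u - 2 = (u + 1)*(u^2 + u - 2) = (u - 1)*(u + 1)*(u + 2)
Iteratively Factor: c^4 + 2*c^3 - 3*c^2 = (c)*(c^3 + 2*c^2 - 3*c) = c^2*(c^2 + 2*c - 3) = c^2*(c + 3)*(c - 1)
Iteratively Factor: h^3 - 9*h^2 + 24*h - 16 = (h - 1)*(h^2 - 8*h + 16) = (h - 4)*(h - 1)*(h - 4)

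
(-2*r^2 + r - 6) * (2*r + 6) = -4*r^3 - 10*r^2 - 6*r - 36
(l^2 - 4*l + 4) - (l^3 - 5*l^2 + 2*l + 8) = -l^3 + 6*l^2 - 6*l - 4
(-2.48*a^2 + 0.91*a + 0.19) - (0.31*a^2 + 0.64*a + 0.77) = -2.79*a^2 + 0.27*a - 0.58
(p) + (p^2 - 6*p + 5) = p^2 - 5*p + 5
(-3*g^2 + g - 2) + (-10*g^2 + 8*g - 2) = -13*g^2 + 9*g - 4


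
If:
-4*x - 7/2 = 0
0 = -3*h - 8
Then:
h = -8/3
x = -7/8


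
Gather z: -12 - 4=-16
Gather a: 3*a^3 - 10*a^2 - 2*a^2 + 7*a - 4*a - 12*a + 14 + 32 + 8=3*a^3 - 12*a^2 - 9*a + 54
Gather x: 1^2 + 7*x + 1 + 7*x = 14*x + 2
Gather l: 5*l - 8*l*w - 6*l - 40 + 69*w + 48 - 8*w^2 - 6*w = l*(-8*w - 1) - 8*w^2 + 63*w + 8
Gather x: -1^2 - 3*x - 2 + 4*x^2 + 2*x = 4*x^2 - x - 3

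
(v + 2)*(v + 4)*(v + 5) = v^3 + 11*v^2 + 38*v + 40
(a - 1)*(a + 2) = a^2 + a - 2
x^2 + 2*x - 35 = (x - 5)*(x + 7)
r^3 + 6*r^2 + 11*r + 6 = (r + 1)*(r + 2)*(r + 3)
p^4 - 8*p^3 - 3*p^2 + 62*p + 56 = (p - 7)*(p - 4)*(p + 1)*(p + 2)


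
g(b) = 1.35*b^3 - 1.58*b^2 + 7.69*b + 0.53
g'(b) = 4.05*b^2 - 3.16*b + 7.69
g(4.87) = 156.43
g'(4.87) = 88.35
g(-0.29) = -1.87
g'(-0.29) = 8.95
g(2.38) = 28.08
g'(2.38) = 23.11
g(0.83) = 6.60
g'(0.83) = 7.86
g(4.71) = 142.76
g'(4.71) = 82.65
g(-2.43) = -46.86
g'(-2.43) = 39.28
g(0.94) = 7.48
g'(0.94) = 8.30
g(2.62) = 34.11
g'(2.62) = 27.21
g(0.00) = 0.53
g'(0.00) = 7.69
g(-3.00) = -73.21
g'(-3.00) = 53.62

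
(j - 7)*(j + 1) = j^2 - 6*j - 7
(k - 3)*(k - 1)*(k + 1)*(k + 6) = k^4 + 3*k^3 - 19*k^2 - 3*k + 18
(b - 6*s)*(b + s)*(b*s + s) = b^3*s - 5*b^2*s^2 + b^2*s - 6*b*s^3 - 5*b*s^2 - 6*s^3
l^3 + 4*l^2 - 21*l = l*(l - 3)*(l + 7)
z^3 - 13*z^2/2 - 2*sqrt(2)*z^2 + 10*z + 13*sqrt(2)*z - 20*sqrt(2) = (z - 4)*(z - 5/2)*(z - 2*sqrt(2))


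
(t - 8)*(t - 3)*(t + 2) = t^3 - 9*t^2 + 2*t + 48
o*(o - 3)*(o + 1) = o^3 - 2*o^2 - 3*o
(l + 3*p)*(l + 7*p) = l^2 + 10*l*p + 21*p^2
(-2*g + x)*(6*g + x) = -12*g^2 + 4*g*x + x^2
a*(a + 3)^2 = a^3 + 6*a^2 + 9*a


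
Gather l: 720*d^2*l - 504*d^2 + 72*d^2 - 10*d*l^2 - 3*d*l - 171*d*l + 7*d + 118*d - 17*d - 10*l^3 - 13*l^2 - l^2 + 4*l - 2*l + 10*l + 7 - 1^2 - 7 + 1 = -432*d^2 + 108*d - 10*l^3 + l^2*(-10*d - 14) + l*(720*d^2 - 174*d + 12)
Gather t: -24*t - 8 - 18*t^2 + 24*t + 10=2 - 18*t^2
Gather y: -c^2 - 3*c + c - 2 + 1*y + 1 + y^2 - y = -c^2 - 2*c + y^2 - 1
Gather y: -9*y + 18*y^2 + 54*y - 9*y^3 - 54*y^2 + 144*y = -9*y^3 - 36*y^2 + 189*y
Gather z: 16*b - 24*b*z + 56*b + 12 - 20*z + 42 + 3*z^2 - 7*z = 72*b + 3*z^2 + z*(-24*b - 27) + 54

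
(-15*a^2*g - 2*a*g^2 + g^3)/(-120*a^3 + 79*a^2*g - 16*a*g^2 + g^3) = g*(3*a + g)/(24*a^2 - 11*a*g + g^2)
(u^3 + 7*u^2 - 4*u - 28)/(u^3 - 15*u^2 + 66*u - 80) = (u^2 + 9*u + 14)/(u^2 - 13*u + 40)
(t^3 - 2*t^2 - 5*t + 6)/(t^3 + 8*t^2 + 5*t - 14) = (t - 3)/(t + 7)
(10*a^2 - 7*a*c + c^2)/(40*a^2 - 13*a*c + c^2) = (2*a - c)/(8*a - c)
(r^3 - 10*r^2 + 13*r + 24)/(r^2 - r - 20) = (-r^3 + 10*r^2 - 13*r - 24)/(-r^2 + r + 20)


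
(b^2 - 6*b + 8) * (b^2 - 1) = b^4 - 6*b^3 + 7*b^2 + 6*b - 8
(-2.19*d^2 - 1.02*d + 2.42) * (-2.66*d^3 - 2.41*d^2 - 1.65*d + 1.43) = 5.8254*d^5 + 7.9911*d^4 - 0.3655*d^3 - 7.2809*d^2 - 5.4516*d + 3.4606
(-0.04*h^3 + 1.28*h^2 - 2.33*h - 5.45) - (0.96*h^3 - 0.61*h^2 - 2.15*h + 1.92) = -1.0*h^3 + 1.89*h^2 - 0.18*h - 7.37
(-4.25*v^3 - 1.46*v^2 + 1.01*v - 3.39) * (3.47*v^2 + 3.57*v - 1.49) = -14.7475*v^5 - 20.2387*v^4 + 4.625*v^3 - 5.9822*v^2 - 13.6072*v + 5.0511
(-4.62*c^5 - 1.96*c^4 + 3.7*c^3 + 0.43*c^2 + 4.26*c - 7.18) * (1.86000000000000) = -8.5932*c^5 - 3.6456*c^4 + 6.882*c^3 + 0.7998*c^2 + 7.9236*c - 13.3548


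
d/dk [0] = 0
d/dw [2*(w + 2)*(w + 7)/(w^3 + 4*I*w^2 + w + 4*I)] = 2*(-(w + 2)*(w + 7)*(3*w^2 + 8*I*w + 1) + (2*w + 9)*(w^3 + 4*I*w^2 + w + 4*I))/(w^3 + 4*I*w^2 + w + 4*I)^2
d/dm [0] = 0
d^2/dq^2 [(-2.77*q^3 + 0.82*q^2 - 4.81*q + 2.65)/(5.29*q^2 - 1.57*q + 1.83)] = (1.13686837721616e-13*q^5 - 215.610818*q^3 + 445.069068*q^2 + 91.6720139999999*q - 60.390766)/(148.035889*q^6 - 131.805111*q^5 + 192.750672*q^4 - 95.062087*q^3 + 66.679344*q^2 - 15.773319*q + 6.128487)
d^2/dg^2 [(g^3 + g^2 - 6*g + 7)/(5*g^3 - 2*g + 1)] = 2*(25*g^6 - 420*g^5 + 1050*g^4 - 91*g^3 - 36*g^2 - 102*g + 17)/(125*g^9 - 150*g^7 + 75*g^6 + 60*g^5 - 60*g^4 + 7*g^3 + 12*g^2 - 6*g + 1)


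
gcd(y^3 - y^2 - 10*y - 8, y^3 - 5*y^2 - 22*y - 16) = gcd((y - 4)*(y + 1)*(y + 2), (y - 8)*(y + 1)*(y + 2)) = y^2 + 3*y + 2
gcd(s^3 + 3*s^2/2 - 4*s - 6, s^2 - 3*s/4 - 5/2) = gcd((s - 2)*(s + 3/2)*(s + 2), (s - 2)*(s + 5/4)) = s - 2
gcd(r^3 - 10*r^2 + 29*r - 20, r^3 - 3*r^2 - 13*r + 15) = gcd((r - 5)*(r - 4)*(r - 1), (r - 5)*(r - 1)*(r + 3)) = r^2 - 6*r + 5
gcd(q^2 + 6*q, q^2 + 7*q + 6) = q + 6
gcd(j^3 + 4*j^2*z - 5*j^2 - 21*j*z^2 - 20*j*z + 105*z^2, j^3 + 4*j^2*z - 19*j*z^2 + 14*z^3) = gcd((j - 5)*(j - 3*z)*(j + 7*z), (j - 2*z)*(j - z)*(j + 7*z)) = j + 7*z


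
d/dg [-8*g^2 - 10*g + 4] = -16*g - 10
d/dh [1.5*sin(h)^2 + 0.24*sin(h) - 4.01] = (3.0*sin(h) + 0.24)*cos(h)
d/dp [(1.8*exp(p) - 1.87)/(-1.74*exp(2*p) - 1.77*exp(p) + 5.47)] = (3.132*exp(2*p) - 6.5076*exp(p) + 6.5361)*exp(p)/(3.0276*exp(4*p) + 6.1596*exp(3*p) - 15.9027*exp(2*p) - 19.3638*exp(p) + 29.9209)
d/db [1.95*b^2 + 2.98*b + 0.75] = 3.9*b + 2.98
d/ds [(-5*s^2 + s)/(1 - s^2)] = (s^2 - 10*s + 1)/(s^4 - 2*s^2 + 1)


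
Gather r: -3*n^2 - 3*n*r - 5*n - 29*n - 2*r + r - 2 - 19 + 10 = -3*n^2 - 34*n + r*(-3*n - 1) - 11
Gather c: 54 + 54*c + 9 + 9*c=63*c + 63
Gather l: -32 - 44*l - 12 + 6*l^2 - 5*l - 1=6*l^2 - 49*l - 45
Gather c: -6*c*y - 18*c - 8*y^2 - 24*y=c*(-6*y - 18) - 8*y^2 - 24*y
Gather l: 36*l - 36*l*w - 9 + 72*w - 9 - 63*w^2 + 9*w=l*(36 - 36*w) - 63*w^2 + 81*w - 18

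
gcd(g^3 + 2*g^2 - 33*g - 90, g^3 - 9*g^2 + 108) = g^2 - 3*g - 18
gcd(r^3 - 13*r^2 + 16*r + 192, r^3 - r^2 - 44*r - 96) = r^2 - 5*r - 24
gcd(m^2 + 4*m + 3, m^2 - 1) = m + 1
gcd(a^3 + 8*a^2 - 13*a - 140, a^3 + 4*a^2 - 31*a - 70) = a + 7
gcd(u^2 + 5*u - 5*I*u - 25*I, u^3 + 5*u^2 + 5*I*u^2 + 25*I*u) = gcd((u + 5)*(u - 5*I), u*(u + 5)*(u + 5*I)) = u + 5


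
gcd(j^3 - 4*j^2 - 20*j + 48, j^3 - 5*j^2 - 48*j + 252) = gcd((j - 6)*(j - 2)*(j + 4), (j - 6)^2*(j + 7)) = j - 6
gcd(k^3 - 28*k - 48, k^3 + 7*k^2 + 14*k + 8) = k^2 + 6*k + 8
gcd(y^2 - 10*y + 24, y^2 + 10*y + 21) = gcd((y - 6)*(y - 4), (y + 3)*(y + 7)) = 1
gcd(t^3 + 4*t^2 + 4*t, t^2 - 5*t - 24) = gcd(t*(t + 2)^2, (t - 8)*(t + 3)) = 1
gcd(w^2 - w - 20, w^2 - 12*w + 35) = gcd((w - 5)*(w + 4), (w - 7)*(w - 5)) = w - 5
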